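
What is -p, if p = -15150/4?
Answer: 7575/2 ≈ 3787.5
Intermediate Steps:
p = -7575/2 (p = -15150/4 = -606*25/4 = -7575/2 ≈ -3787.5)
-p = -1*(-7575/2) = 7575/2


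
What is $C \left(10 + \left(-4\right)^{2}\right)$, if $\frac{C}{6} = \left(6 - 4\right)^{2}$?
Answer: $624$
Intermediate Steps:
$C = 24$ ($C = 6 \left(6 - 4\right)^{2} = 6 \cdot 2^{2} = 6 \cdot 4 = 24$)
$C \left(10 + \left(-4\right)^{2}\right) = 24 \left(10 + \left(-4\right)^{2}\right) = 24 \left(10 + 16\right) = 24 \cdot 26 = 624$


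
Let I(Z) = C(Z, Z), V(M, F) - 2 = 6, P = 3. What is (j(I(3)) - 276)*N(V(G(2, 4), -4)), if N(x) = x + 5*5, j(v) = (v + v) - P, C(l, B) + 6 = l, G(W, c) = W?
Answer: -9405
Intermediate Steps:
C(l, B) = -6 + l
V(M, F) = 8 (V(M, F) = 2 + 6 = 8)
I(Z) = -6 + Z
j(v) = -3 + 2*v (j(v) = (v + v) - 1*3 = 2*v - 3 = -3 + 2*v)
N(x) = 25 + x (N(x) = x + 25 = 25 + x)
(j(I(3)) - 276)*N(V(G(2, 4), -4)) = ((-3 + 2*(-6 + 3)) - 276)*(25 + 8) = ((-3 + 2*(-3)) - 276)*33 = ((-3 - 6) - 276)*33 = (-9 - 276)*33 = -285*33 = -9405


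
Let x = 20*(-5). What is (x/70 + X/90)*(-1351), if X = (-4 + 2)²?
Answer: 84148/45 ≈ 1870.0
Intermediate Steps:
x = -100
X = 4 (X = (-2)² = 4)
(x/70 + X/90)*(-1351) = (-100/70 + 4/90)*(-1351) = (-100*1/70 + 4*(1/90))*(-1351) = (-10/7 + 2/45)*(-1351) = -436/315*(-1351) = 84148/45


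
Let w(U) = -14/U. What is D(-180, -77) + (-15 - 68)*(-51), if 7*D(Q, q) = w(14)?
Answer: 29630/7 ≈ 4232.9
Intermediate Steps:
D(Q, q) = -⅐ (D(Q, q) = (-14/14)/7 = (-14*1/14)/7 = (⅐)*(-1) = -⅐)
D(-180, -77) + (-15 - 68)*(-51) = -⅐ + (-15 - 68)*(-51) = -⅐ - 83*(-51) = -⅐ + 4233 = 29630/7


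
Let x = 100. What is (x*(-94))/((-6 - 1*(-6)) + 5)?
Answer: -1880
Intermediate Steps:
(x*(-94))/((-6 - 1*(-6)) + 5) = (100*(-94))/((-6 - 1*(-6)) + 5) = -9400/((-6 + 6) + 5) = -9400/(0 + 5) = -9400/5 = -9400*⅕ = -1880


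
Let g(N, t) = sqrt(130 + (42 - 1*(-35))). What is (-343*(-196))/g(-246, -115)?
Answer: 67228*sqrt(23)/69 ≈ 4672.7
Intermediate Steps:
g(N, t) = 3*sqrt(23) (g(N, t) = sqrt(130 + (42 + 35)) = sqrt(130 + 77) = sqrt(207) = 3*sqrt(23))
(-343*(-196))/g(-246, -115) = (-343*(-196))/((3*sqrt(23))) = 67228*(sqrt(23)/69) = 67228*sqrt(23)/69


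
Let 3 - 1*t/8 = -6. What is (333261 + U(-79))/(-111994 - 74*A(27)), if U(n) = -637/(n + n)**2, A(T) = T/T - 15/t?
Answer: -24958580901/8391842071 ≈ -2.9741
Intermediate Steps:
t = 72 (t = 24 - 8*(-6) = 24 + 48 = 72)
A(T) = 19/24 (A(T) = T/T - 15/72 = 1 - 15*1/72 = 1 - 5/24 = 19/24)
U(n) = -637/(4*n**2) (U(n) = -637*1/(4*n**2) = -637/(4*n**2))
(333261 + U(-79))/(-111994 - 74*A(27)) = (333261 - 637/4/(-79)**2)/(-111994 - 74*19/24) = (333261 - 637/4*1/6241)/(-111994 - 703/12) = (333261 - 637/24964)/(-1344631/12) = (8319526967/24964)*(-12/1344631) = -24958580901/8391842071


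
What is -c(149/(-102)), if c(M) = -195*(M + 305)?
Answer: 2012465/34 ≈ 59190.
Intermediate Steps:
c(M) = -59475 - 195*M (c(M) = -195*(305 + M) = -59475 - 195*M)
-c(149/(-102)) = -(-59475 - 29055/(-102)) = -(-59475 - 29055*(-1)/102) = -(-59475 - 195*(-149/102)) = -(-59475 + 9685/34) = -1*(-2012465/34) = 2012465/34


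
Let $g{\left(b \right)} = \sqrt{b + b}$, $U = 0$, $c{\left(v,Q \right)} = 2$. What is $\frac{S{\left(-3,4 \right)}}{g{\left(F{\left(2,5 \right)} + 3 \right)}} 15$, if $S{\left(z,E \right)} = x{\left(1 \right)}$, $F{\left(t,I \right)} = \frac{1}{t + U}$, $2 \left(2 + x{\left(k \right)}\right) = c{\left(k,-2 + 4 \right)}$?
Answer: $- \frac{15 \sqrt{7}}{7} \approx -5.6695$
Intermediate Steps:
$x{\left(k \right)} = -1$ ($x{\left(k \right)} = -2 + \frac{1}{2} \cdot 2 = -2 + 1 = -1$)
$F{\left(t,I \right)} = \frac{1}{t}$ ($F{\left(t,I \right)} = \frac{1}{t + 0} = \frac{1}{t}$)
$S{\left(z,E \right)} = -1$
$g{\left(b \right)} = \sqrt{2} \sqrt{b}$ ($g{\left(b \right)} = \sqrt{2 b} = \sqrt{2} \sqrt{b}$)
$\frac{S{\left(-3,4 \right)}}{g{\left(F{\left(2,5 \right)} + 3 \right)}} 15 = - \frac{1}{\sqrt{2} \sqrt{\frac{1}{2} + 3}} \cdot 15 = - \frac{1}{\sqrt{2} \sqrt{\frac{7}{2}}} \cdot 15 = - \frac{1}{\sqrt{2} \frac{\sqrt{14}}{2}} \cdot 15 = - \frac{1}{\sqrt{7}} \cdot 15 = - \frac{\sqrt{7}}{7} \cdot 15 = - \frac{15 \sqrt{7}}{7}$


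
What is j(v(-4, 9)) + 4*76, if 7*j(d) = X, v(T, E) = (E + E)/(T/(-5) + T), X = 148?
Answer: 2276/7 ≈ 325.14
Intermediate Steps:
v(T, E) = 5*E/(2*T) (v(T, E) = (2*E)/(T*(-⅕) + T) = (2*E)/(-T/5 + T) = (2*E)/((4*T/5)) = (2*E)*(5/(4*T)) = 5*E/(2*T))
j(d) = 148/7 (j(d) = (⅐)*148 = 148/7)
j(v(-4, 9)) + 4*76 = 148/7 + 4*76 = 148/7 + 304 = 2276/7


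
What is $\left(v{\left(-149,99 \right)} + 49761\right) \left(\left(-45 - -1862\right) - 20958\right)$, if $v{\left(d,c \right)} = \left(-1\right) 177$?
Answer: $-949087344$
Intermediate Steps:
$v{\left(d,c \right)} = -177$
$\left(v{\left(-149,99 \right)} + 49761\right) \left(\left(-45 - -1862\right) - 20958\right) = \left(-177 + 49761\right) \left(\left(-45 - -1862\right) - 20958\right) = 49584 \left(\left(-45 + 1862\right) - 20958\right) = 49584 \left(1817 - 20958\right) = 49584 \left(-19141\right) = -949087344$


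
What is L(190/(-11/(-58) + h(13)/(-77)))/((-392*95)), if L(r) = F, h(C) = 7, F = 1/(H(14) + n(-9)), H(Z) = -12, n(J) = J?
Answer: 1/782040 ≈ 1.2787e-6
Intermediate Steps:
F = -1/21 (F = 1/(-12 - 9) = 1/(-21) = -1/21 ≈ -0.047619)
L(r) = -1/21
L(190/(-11/(-58) + h(13)/(-77)))/((-392*95)) = -1/(21*((-392*95))) = -1/21/(-37240) = -1/21*(-1/37240) = 1/782040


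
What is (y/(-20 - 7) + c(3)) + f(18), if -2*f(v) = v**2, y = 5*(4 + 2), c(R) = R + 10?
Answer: -1351/9 ≈ -150.11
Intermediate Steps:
c(R) = 10 + R
y = 30 (y = 5*6 = 30)
f(v) = -v**2/2
(y/(-20 - 7) + c(3)) + f(18) = (30/(-20 - 7) + (10 + 3)) - 1/2*18**2 = (30/(-27) + 13) - 1/2*324 = (-1/27*30 + 13) - 162 = (-10/9 + 13) - 162 = 107/9 - 162 = -1351/9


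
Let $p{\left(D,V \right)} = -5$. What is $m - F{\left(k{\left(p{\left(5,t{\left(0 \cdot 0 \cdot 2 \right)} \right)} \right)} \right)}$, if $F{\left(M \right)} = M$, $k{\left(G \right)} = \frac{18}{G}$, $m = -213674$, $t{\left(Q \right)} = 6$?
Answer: $- \frac{1068352}{5} \approx -2.1367 \cdot 10^{5}$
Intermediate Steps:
$m - F{\left(k{\left(p{\left(5,t{\left(0 \cdot 0 \cdot 2 \right)} \right)} \right)} \right)} = -213674 - \frac{18}{-5} = -213674 - 18 \left(- \frac{1}{5}\right) = -213674 - - \frac{18}{5} = -213674 + \frac{18}{5} = - \frac{1068352}{5}$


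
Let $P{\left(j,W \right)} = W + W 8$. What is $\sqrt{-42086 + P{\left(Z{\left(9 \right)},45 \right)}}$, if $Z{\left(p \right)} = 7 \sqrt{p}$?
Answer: $i \sqrt{41681} \approx 204.16 i$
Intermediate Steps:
$P{\left(j,W \right)} = 9 W$ ($P{\left(j,W \right)} = W + 8 W = 9 W$)
$\sqrt{-42086 + P{\left(Z{\left(9 \right)},45 \right)}} = \sqrt{-42086 + 9 \cdot 45} = \sqrt{-42086 + 405} = \sqrt{-41681} = i \sqrt{41681}$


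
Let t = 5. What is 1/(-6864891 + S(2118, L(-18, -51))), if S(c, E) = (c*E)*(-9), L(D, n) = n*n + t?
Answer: -1/56540463 ≈ -1.7686e-8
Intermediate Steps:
L(D, n) = 5 + n² (L(D, n) = n*n + 5 = n² + 5 = 5 + n²)
S(c, E) = -9*E*c (S(c, E) = (E*c)*(-9) = -9*E*c)
1/(-6864891 + S(2118, L(-18, -51))) = 1/(-6864891 - 9*(5 + (-51)²)*2118) = 1/(-6864891 - 9*(5 + 2601)*2118) = 1/(-6864891 - 9*2606*2118) = 1/(-6864891 - 49675572) = 1/(-56540463) = -1/56540463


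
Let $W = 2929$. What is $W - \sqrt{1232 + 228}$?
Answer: $2929 - 2 \sqrt{365} \approx 2890.8$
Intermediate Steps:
$W - \sqrt{1232 + 228} = 2929 - \sqrt{1232 + 228} = 2929 - \sqrt{1460} = 2929 - 2 \sqrt{365}$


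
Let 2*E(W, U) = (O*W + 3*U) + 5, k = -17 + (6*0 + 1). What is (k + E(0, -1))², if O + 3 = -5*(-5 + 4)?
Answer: 225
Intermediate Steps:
k = -16 (k = -17 + (0 + 1) = -17 + 1 = -16)
O = 2 (O = -3 - 5*(-5 + 4) = -3 - 5*(-1) = -3 + 5 = 2)
E(W, U) = 5/2 + W + 3*U/2 (E(W, U) = ((2*W + 3*U) + 5)/2 = (5 + 2*W + 3*U)/2 = 5/2 + W + 3*U/2)
(k + E(0, -1))² = (-16 + (5/2 + 0 + (3/2)*(-1)))² = (-16 + (5/2 + 0 - 3/2))² = (-16 + 1)² = (-15)² = 225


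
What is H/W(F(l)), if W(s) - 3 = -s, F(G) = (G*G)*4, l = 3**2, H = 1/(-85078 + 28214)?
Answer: 1/18253344 ≈ 5.4784e-8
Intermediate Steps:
H = -1/56864 (H = 1/(-56864) = -1/56864 ≈ -1.7586e-5)
l = 9
F(G) = 4*G**2 (F(G) = G**2*4 = 4*G**2)
W(s) = 3 - s
H/W(F(l)) = -1/(56864*(3 - 4*9**2)) = -1/(56864*(3 - 4*81)) = -1/(56864*(3 - 1*324)) = -1/(56864*(3 - 324)) = -1/56864/(-321) = -1/56864*(-1/321) = 1/18253344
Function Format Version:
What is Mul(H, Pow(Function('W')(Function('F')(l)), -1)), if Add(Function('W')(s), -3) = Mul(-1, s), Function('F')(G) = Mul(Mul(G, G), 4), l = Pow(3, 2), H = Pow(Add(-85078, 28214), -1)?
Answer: Rational(1, 18253344) ≈ 5.4784e-8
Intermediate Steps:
H = Rational(-1, 56864) (H = Pow(-56864, -1) = Rational(-1, 56864) ≈ -1.7586e-5)
l = 9
Function('F')(G) = Mul(4, Pow(G, 2)) (Function('F')(G) = Mul(Pow(G, 2), 4) = Mul(4, Pow(G, 2)))
Function('W')(s) = Add(3, Mul(-1, s))
Mul(H, Pow(Function('W')(Function('F')(l)), -1)) = Mul(Rational(-1, 56864), Pow(Add(3, Mul(-1, Mul(4, Pow(9, 2)))), -1)) = Mul(Rational(-1, 56864), Pow(Add(3, Mul(-1, Mul(4, 81))), -1)) = Mul(Rational(-1, 56864), Pow(Add(3, Mul(-1, 324)), -1)) = Mul(Rational(-1, 56864), Pow(Add(3, -324), -1)) = Mul(Rational(-1, 56864), Pow(-321, -1)) = Mul(Rational(-1, 56864), Rational(-1, 321)) = Rational(1, 18253344)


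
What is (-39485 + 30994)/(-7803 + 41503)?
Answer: -8491/33700 ≈ -0.25196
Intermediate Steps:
(-39485 + 30994)/(-7803 + 41503) = -8491/33700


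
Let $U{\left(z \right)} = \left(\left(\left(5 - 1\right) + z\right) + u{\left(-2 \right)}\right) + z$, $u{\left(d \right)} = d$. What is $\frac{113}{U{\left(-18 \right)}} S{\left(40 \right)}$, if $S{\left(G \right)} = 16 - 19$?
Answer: $\frac{339}{34} \approx 9.9706$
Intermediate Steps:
$S{\left(G \right)} = -3$ ($S{\left(G \right)} = 16 - 19 = -3$)
$U{\left(z \right)} = 2 + 2 z$ ($U{\left(z \right)} = \left(\left(\left(5 - 1\right) + z\right) - 2\right) + z = \left(\left(4 + z\right) - 2\right) + z = \left(2 + z\right) + z = 2 + 2 z$)
$\frac{113}{U{\left(-18 \right)}} S{\left(40 \right)} = \frac{113}{2 + 2 \left(-18\right)} \left(-3\right) = \frac{113}{2 - 36} \left(-3\right) = \frac{113}{-34} \left(-3\right) = 113 \left(- \frac{1}{34}\right) \left(-3\right) = \left(- \frac{113}{34}\right) \left(-3\right) = \frac{339}{34}$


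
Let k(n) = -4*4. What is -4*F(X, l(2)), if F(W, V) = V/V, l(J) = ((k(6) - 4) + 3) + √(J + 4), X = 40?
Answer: -4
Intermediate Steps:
k(n) = -16
l(J) = -17 + √(4 + J) (l(J) = ((-16 - 4) + 3) + √(J + 4) = (-20 + 3) + √(4 + J) = -17 + √(4 + J))
F(W, V) = 1
-4*F(X, l(2)) = -4*1 = -4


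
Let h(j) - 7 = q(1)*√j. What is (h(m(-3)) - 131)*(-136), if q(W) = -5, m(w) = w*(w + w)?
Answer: 16864 + 2040*√2 ≈ 19749.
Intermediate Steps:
m(w) = 2*w² (m(w) = w*(2*w) = 2*w²)
h(j) = 7 - 5*√j
(h(m(-3)) - 131)*(-136) = ((7 - 5*3*√2) - 131)*(-136) = ((7 - 15*√2) - 131)*(-136) = (-124 - 15*√2)*(-136) = 16864 + 2040*√2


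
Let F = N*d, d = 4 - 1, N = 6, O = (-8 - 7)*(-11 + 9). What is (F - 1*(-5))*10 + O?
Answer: 260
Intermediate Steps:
O = 30 (O = -15*(-2) = 30)
d = 3
F = 18 (F = 6*3 = 18)
(F - 1*(-5))*10 + O = (18 - 1*(-5))*10 + 30 = (18 + 5)*10 + 30 = 23*10 + 30 = 230 + 30 = 260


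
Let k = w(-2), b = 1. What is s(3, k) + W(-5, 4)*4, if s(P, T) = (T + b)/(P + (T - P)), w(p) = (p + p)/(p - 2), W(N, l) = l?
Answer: 18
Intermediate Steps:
w(p) = 2*p/(-2 + p) (w(p) = (2*p)/(-2 + p) = 2*p/(-2 + p))
k = 1 (k = 2*(-2)/(-2 - 2) = 2*(-2)/(-4) = 2*(-2)*(-¼) = 1)
s(P, T) = (1 + T)/T (s(P, T) = (T + 1)/(P + (T - P)) = (1 + T)/T)
s(3, k) + W(-5, 4)*4 = (1 + 1)/1 + 4*4 = 1*2 + 16 = 2 + 16 = 18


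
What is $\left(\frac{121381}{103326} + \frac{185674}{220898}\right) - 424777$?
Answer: $- \frac{285155279562451}{671309022} \approx -4.2478 \cdot 10^{5}$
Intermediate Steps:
$\left(\frac{121381}{103326} + \frac{185674}{220898}\right) - 424777 = \left(121381 \cdot \frac{1}{103326} + 185674 \cdot \frac{1}{220898}\right) - 424777 = \left(\frac{121381}{103326} + \frac{5461}{6497}\right) - 424777 = \frac{1352875643}{671309022} - 424777 = - \frac{285155279562451}{671309022}$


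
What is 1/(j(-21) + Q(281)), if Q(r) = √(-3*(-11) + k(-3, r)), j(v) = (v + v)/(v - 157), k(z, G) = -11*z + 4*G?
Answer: -267/1346507 + 7921*√1190/9425549 ≈ 0.028792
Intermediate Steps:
j(v) = 2*v/(-157 + v) (j(v) = (2*v)/(-157 + v) = 2*v/(-157 + v))
Q(r) = √(66 + 4*r) (Q(r) = √(-3*(-11) + (-11*(-3) + 4*r)) = √(33 + (33 + 4*r)) = √(66 + 4*r))
1/(j(-21) + Q(281)) = 1/(2*(-21)/(-157 - 21) + √(66 + 4*281)) = 1/(2*(-21)/(-178) + √(66 + 1124)) = 1/(2*(-21)*(-1/178) + √1190) = 1/(21/89 + √1190)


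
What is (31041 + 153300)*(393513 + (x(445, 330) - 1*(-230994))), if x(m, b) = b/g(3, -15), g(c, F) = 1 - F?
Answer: 921008375361/8 ≈ 1.1513e+11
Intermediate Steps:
x(m, b) = b/16 (x(m, b) = b/(1 - 1*(-15)) = b/(1 + 15) = b/16)
(31041 + 153300)*(393513 + (x(445, 330) - 1*(-230994))) = (31041 + 153300)*(393513 + ((1/16)*330 - 1*(-230994))) = 184341*(393513 + (165/8 + 230994)) = 184341*(393513 + 1848117/8) = 184341*(4996221/8) = 921008375361/8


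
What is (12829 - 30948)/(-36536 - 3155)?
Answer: 18119/39691 ≈ 0.45650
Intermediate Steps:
(12829 - 30948)/(-36536 - 3155) = -18119/(-39691) = -18119*(-1/39691) = 18119/39691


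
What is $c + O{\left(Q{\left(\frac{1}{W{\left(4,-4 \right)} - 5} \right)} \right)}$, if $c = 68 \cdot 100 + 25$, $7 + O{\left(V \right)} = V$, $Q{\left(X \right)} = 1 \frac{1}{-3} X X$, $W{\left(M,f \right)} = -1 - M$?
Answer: $\frac{2045399}{300} \approx 6818.0$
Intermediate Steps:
$Q{\left(X \right)} = - \frac{X^{2}}{3}$ ($Q{\left(X \right)} = 1 \left(- \frac{1}{3}\right) X X = - \frac{X}{3} X = - \frac{X^{2}}{3}$)
$O{\left(V \right)} = -7 + V$
$c = 6825$ ($c = 6800 + 25 = 6825$)
$c + O{\left(Q{\left(\frac{1}{W{\left(4,-4 \right)} - 5} \right)} \right)} = 6825 - \left(7 + \frac{\left(\frac{1}{\left(-1 - 4\right) - 5}\right)^{2}}{3}\right) = 6825 - \left(7 + \frac{\left(\frac{1}{-5 - 5}\right)^{2}}{3}\right) = 6825 - \left(7 + \frac{\left(\frac{1}{-10}\right)^{2}}{3}\right) = 6825 - \left(7 + \frac{\left(- \frac{1}{10}\right)^{2}}{3}\right) = 6825 - \frac{2101}{300} = \frac{2045399}{300}$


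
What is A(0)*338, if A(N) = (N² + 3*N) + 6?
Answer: 2028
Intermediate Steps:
A(N) = 6 + N² + 3*N
A(0)*338 = (6 + 0² + 3*0)*338 = (6 + 0 + 0)*338 = 6*338 = 2028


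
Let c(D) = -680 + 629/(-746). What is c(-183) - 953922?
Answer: -712133721/746 ≈ -9.5460e+5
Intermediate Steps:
c(D) = -507909/746 (c(D) = -680 + 629*(-1/746) = -680 - 629/746 = -507909/746)
c(-183) - 953922 = -507909/746 - 953922 = -712133721/746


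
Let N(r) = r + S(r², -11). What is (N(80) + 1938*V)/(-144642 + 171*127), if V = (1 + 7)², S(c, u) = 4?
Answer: -41372/40975 ≈ -1.0097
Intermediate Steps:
V = 64 (V = 8² = 64)
N(r) = 4 + r (N(r) = r + 4 = 4 + r)
(N(80) + 1938*V)/(-144642 + 171*127) = ((4 + 80) + 1938*64)/(-144642 + 171*127) = (84 + 124032)/(-144642 + 21717) = 124116/(-122925) = 124116*(-1/122925) = -41372/40975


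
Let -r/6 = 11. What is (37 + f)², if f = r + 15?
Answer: 196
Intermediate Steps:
r = -66 (r = -6*11 = -66)
f = -51 (f = -66 + 15 = -51)
(37 + f)² = (37 - 51)² = (-14)² = 196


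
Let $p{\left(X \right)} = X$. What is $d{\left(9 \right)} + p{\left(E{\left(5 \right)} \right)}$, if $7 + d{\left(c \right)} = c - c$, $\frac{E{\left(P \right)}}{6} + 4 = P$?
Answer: $-1$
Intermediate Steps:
$E{\left(P \right)} = -24 + 6 P$
$d{\left(c \right)} = -7$ ($d{\left(c \right)} = -7 + \left(c - c\right) = -7 + 0 = -7$)
$d{\left(9 \right)} + p{\left(E{\left(5 \right)} \right)} = -7 + \left(-24 + 6 \cdot 5\right) = -7 + \left(-24 + 30\right) = -7 + 6 = -1$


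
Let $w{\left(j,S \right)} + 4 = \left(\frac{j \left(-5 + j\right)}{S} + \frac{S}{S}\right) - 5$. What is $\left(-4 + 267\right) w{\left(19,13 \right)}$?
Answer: $\frac{42606}{13} \approx 3277.4$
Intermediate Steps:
$w{\left(j,S \right)} = -8 + \frac{j \left(-5 + j\right)}{S}$ ($w{\left(j,S \right)} = -4 - \left(5 - \frac{S}{S} - \frac{j \left(-5 + j\right)}{S}\right) = -4 + \left(\left(\frac{j \left(-5 + j\right)}{S} + 1\right) - 5\right) = -4 + \left(\left(1 + \frac{j \left(-5 + j\right)}{S}\right) - 5\right) = -4 - \left(4 - \frac{j \left(-5 + j\right)}{S}\right) = -8 + \frac{j \left(-5 + j\right)}{S}$)
$\left(-4 + 267\right) w{\left(19,13 \right)} = \left(-4 + 267\right) \frac{19^{2} - 104 - 95}{13} = 263 \frac{361 - 104 - 95}{13} = 263 \cdot \frac{1}{13} \cdot 162 = 263 \cdot \frac{162}{13} = \frac{42606}{13}$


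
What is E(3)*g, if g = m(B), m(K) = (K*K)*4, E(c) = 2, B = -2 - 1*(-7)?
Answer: 200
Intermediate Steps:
B = 5 (B = -2 + 7 = 5)
m(K) = 4*K² (m(K) = K²*4 = 4*K²)
g = 100 (g = 4*5² = 4*25 = 100)
E(3)*g = 2*100 = 200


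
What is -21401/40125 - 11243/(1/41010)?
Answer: -18500651650151/40125 ≈ -4.6108e+8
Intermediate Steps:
-21401/40125 - 11243/(1/41010) = -21401*1/40125 - 11243/1/41010 = -21401/40125 - 11243*41010 = -21401/40125 - 461075430 = -18500651650151/40125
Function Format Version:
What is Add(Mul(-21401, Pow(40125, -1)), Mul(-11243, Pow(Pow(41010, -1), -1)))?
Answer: Rational(-18500651650151, 40125) ≈ -4.6108e+8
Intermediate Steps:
Add(Mul(-21401, Pow(40125, -1)), Mul(-11243, Pow(Pow(41010, -1), -1))) = Add(Mul(-21401, Rational(1, 40125)), Mul(-11243, Pow(Rational(1, 41010), -1))) = Add(Rational(-21401, 40125), Mul(-11243, 41010)) = Add(Rational(-21401, 40125), -461075430) = Rational(-18500651650151, 40125)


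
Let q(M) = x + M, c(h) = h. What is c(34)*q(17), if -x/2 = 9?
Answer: -34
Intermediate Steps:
x = -18 (x = -2*9 = -18)
q(M) = -18 + M
c(34)*q(17) = 34*(-18 + 17) = 34*(-1) = -34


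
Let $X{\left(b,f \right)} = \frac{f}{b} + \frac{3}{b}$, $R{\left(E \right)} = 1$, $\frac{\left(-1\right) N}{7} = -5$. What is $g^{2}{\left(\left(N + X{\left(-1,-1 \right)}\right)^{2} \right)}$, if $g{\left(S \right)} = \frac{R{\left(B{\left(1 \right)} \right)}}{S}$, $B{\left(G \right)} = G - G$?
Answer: $\frac{1}{1185921} \approx 8.4323 \cdot 10^{-7}$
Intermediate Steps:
$N = 35$ ($N = \left(-7\right) \left(-5\right) = 35$)
$B{\left(G \right)} = 0$
$X{\left(b,f \right)} = \frac{3}{b} + \frac{f}{b}$
$g{\left(S \right)} = \frac{1}{S}$ ($g{\left(S \right)} = 1 \frac{1}{S} = \frac{1}{S}$)
$g^{2}{\left(\left(N + X{\left(-1,-1 \right)}\right)^{2} \right)} = \left(\frac{1}{\left(35 + \frac{3 - 1}{-1}\right)^{2}}\right)^{2} = \left(\frac{1}{\left(35 - 2\right)^{2}}\right)^{2} = \left(\frac{1}{33^{2}}\right)^{2} = \left(\frac{1}{1089}\right)^{2} = \frac{1}{1185921}$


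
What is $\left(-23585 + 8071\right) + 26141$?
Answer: $10627$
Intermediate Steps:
$\left(-23585 + 8071\right) + 26141 = -15514 + 26141 = 10627$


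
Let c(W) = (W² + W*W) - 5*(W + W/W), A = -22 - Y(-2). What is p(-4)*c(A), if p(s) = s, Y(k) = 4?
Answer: -5908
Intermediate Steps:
A = -26 (A = -22 - 1*4 = -22 - 4 = -26)
c(W) = -5 - 5*W + 2*W² (c(W) = (W² + W²) - 5*(W + 1) = 2*W² - 5*(1 + W) = 2*W² + (-5 - 5*W) = -5 - 5*W + 2*W²)
p(-4)*c(A) = -4*(-5 - 5*(-26) + 2*(-26)²) = -4*(-5 + 130 + 2*676) = -4*(-5 + 130 + 1352) = -4*1477 = -5908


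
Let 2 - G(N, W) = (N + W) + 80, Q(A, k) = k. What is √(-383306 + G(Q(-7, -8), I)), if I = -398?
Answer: I*√382978 ≈ 618.85*I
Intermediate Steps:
G(N, W) = -78 - N - W (G(N, W) = 2 - ((N + W) + 80) = 2 - (80 + N + W) = 2 + (-80 - N - W) = -78 - N - W)
√(-383306 + G(Q(-7, -8), I)) = √(-383306 + (-78 - 1*(-8) - 1*(-398))) = √(-383306 + (-78 + 8 + 398)) = √(-383306 + 328) = √(-382978) = I*√382978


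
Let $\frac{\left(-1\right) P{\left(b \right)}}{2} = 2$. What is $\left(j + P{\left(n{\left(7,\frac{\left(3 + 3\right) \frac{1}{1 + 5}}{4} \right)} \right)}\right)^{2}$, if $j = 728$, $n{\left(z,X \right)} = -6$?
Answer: $524176$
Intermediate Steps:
$P{\left(b \right)} = -4$ ($P{\left(b \right)} = \left(-2\right) 2 = -4$)
$\left(j + P{\left(n{\left(7,\frac{\left(3 + 3\right) \frac{1}{1 + 5}}{4} \right)} \right)}\right)^{2} = \left(728 - 4\right)^{2} = 724^{2} = 524176$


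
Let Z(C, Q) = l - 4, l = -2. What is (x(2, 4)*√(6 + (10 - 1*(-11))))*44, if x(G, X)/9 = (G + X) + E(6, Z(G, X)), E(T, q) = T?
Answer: 14256*√3 ≈ 24692.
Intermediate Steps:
Z(C, Q) = -6 (Z(C, Q) = -2 - 4 = -6)
x(G, X) = 54 + 9*G + 9*X (x(G, X) = 9*((G + X) + 6) = 9*(6 + G + X) = 54 + 9*G + 9*X)
(x(2, 4)*√(6 + (10 - 1*(-11))))*44 = ((54 + 9*2 + 9*4)*√(6 + (10 - 1*(-11))))*44 = ((54 + 18 + 36)*√(6 + (10 + 11)))*44 = (108*√(6 + 21))*44 = (108*√27)*44 = (108*(3*√3))*44 = (324*√3)*44 = 14256*√3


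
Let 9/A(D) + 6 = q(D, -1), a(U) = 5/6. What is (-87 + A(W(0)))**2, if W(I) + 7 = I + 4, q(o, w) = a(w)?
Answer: 7568001/961 ≈ 7875.1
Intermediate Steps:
a(U) = 5/6 (a(U) = 5*(1/6) = 5/6)
q(o, w) = 5/6
W(I) = -3 + I (W(I) = -7 + (I + 4) = -7 + (4 + I) = -3 + I)
A(D) = -54/31 (A(D) = 9/(-6 + 5/6) = 9/(-31/6) = 9*(-6/31) = -54/31)
(-87 + A(W(0)))**2 = (-87 - 54/31)**2 = (-2751/31)**2 = 7568001/961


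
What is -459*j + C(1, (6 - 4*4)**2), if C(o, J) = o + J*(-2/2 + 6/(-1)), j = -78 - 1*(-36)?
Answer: 18579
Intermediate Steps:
j = -42 (j = -78 + 36 = -42)
C(o, J) = o - 7*J (C(o, J) = o + J*(-2*1/2 + 6*(-1)) = o + J*(-1 - 6) = o + J*(-7) = o - 7*J)
-459*j + C(1, (6 - 4*4)**2) = -459*(-42) + (1 - 7*(6 - 4*4)**2) = 19278 + (1 - 7*(6 - 16)**2) = 19278 + (1 - 7*(-10)**2) = 19278 + (1 - 7*100) = 19278 + (1 - 700) = 19278 - 699 = 18579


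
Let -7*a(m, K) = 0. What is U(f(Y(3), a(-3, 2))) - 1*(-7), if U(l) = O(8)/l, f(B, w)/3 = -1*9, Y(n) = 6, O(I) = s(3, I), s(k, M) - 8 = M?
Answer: 173/27 ≈ 6.4074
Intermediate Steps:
s(k, M) = 8 + M
a(m, K) = 0 (a(m, K) = -⅐*0 = 0)
O(I) = 8 + I
f(B, w) = -27 (f(B, w) = 3*(-1*9) = 3*(-9) = -27)
U(l) = 16/l (U(l) = (8 + 8)/l = 16/l)
U(f(Y(3), a(-3, 2))) - 1*(-7) = 16/(-27) - 1*(-7) = 16*(-1/27) + 7 = -16/27 + 7 = 173/27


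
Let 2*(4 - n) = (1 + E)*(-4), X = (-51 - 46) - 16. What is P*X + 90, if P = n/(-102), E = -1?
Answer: 4816/51 ≈ 94.431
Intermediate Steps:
X = -113 (X = -97 - 16 = -113)
n = 4 (n = 4 - (1 - 1)*(-4)/2 = 4 - 0*(-4) = 4 - 1/2*0 = 4 + 0 = 4)
P = -2/51 (P = 4/(-102) = 4*(-1/102) = -2/51 ≈ -0.039216)
P*X + 90 = -2/51*(-113) + 90 = 226/51 + 90 = 4816/51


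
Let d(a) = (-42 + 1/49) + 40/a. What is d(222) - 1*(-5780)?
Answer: 31210073/5439 ≈ 5738.2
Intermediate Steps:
d(a) = -2057/49 + 40/a (d(a) = (-42 + 1/49) + 40/a = -2057/49 + 40/a)
d(222) - 1*(-5780) = (-2057/49 + 40/222) - 1*(-5780) = (-2057/49 + 40*(1/222)) + 5780 = (-2057/49 + 20/111) + 5780 = -227347/5439 + 5780 = 31210073/5439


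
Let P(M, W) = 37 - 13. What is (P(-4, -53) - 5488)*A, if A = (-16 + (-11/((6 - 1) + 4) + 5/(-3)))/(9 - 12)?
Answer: -928880/27 ≈ -34403.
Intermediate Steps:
P(M, W) = 24
A = 170/27 (A = (-16 + (-11/(5 + 4) + 5*(-1/3)))/(-3) = (-16 + (-11/9 - 5/3))*(-1/3) = (-16 - 26/9)*(-1/3) = -170/9*(-1/3) = 170/27 ≈ 6.2963)
(P(-4, -53) - 5488)*A = (24 - 5488)*(170/27) = -5464*170/27 = -928880/27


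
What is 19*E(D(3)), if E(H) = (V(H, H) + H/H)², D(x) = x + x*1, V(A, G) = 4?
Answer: 475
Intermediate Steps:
D(x) = 2*x (D(x) = x + x = 2*x)
E(H) = 25 (E(H) = (4 + H/H)² = (4 + 1)² = 5² = 25)
19*E(D(3)) = 19*25 = 475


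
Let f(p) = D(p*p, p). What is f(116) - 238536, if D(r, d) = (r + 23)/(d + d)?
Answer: -55326873/232 ≈ -2.3848e+5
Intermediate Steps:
D(r, d) = (23 + r)/(2*d) (D(r, d) = (23 + r)/((2*d)) = (23 + r)*(1/(2*d)) = (23 + r)/(2*d))
f(p) = (23 + p²)/(2*p) (f(p) = (23 + p*p)/(2*p) = (23 + p²)/(2*p))
f(116) - 238536 = (½)*(23 + 116²)/116 - 238536 = (½)*(1/116)*(23 + 13456) - 238536 = (½)*(1/116)*13479 - 238536 = 13479/232 - 238536 = -55326873/232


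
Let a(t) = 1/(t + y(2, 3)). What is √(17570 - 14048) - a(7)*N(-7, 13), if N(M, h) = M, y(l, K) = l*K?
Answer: 7/13 + √3522 ≈ 59.885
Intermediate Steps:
y(l, K) = K*l
a(t) = 1/(6 + t) (a(t) = 1/(t + 3*2) = 1/(t + 6) = 1/(6 + t))
√(17570 - 14048) - a(7)*N(-7, 13) = √(17570 - 14048) - (-7)/(6 + 7) = √3522 - (-7)/13 = √3522 - 1*(-7/13) = √3522 + 7/13 = 7/13 + √3522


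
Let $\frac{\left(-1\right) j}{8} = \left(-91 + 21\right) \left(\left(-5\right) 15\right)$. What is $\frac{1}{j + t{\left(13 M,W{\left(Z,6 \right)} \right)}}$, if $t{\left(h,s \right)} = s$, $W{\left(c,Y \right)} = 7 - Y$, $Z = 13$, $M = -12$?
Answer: $- \frac{1}{41999} \approx -2.381 \cdot 10^{-5}$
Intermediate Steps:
$j = -42000$ ($j = - 8 \left(-91 + 21\right) \left(\left(-5\right) 15\right) = - 8 \left(\left(-70\right) \left(-75\right)\right) = \left(-8\right) 5250 = -42000$)
$\frac{1}{j + t{\left(13 M,W{\left(Z,6 \right)} \right)}} = \frac{1}{-42000 + \left(7 - 6\right)} = \frac{1}{-42000 + 1} = \frac{1}{-41999} = - \frac{1}{41999}$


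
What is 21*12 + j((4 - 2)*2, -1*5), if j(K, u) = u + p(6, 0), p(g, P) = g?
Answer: 253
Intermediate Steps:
j(K, u) = 6 + u (j(K, u) = u + 6 = 6 + u)
21*12 + j((4 - 2)*2, -1*5) = 21*12 + (6 - 1*5) = 252 + (6 - 5) = 252 + 1 = 253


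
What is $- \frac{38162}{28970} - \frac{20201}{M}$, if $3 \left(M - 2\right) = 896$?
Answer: $- \frac{895045517}{13065470} \approx -68.505$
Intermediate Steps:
$M = \frac{902}{3}$ ($M = 2 + \frac{1}{3} \cdot 896 = 2 + \frac{896}{3} = \frac{902}{3} \approx 300.67$)
$- \frac{38162}{28970} - \frac{20201}{M} = - \frac{38162}{28970} - \frac{20201}{\frac{902}{3}} = \left(-38162\right) \frac{1}{28970} - \frac{60603}{902} = - \frac{19081}{14485} - \frac{60603}{902} = - \frac{895045517}{13065470}$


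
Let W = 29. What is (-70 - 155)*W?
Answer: -6525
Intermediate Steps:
(-70 - 155)*W = (-70 - 155)*29 = -225*29 = -6525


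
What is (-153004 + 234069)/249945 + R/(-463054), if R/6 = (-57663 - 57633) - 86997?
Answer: 34091021582/11573803203 ≈ 2.9455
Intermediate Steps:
R = -1213758 (R = 6*((-57663 - 57633) - 86997) = 6*(-115296 - 86997) = 6*(-202293) = -1213758)
(-153004 + 234069)/249945 + R/(-463054) = (-153004 + 234069)/249945 - 1213758/(-463054) = 81065*(1/249945) - 1213758*(-1/463054) = 16213/49989 + 606879/231527 = 34091021582/11573803203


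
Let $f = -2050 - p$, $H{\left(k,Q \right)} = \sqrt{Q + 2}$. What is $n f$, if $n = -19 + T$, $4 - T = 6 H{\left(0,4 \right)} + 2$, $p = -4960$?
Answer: $-49470 - 17460 \sqrt{6} \approx -92238.0$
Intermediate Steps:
$H{\left(k,Q \right)} = \sqrt{2 + Q}$
$T = 2 - 6 \sqrt{6}$ ($T = 4 - \left(6 \sqrt{2 + 4} + 2\right) = 4 - \left(6 \sqrt{6} + 2\right) = 4 - \left(2 + 6 \sqrt{6}\right) = 2 - 6 \sqrt{6} \approx -12.697$)
$f = 2910$ ($f = -2050 - -4960 = -2050 + 4960 = 2910$)
$n = -17 - 6 \sqrt{6}$ ($n = -19 + \left(2 - 6 \sqrt{6}\right) = -17 - 6 \sqrt{6} \approx -31.697$)
$n f = \left(-17 - 6 \sqrt{6}\right) 2910 = -49470 - 17460 \sqrt{6}$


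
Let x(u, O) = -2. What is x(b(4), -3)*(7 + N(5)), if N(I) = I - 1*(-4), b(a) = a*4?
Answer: -32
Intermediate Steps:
b(a) = 4*a
N(I) = 4 + I (N(I) = I + 4 = 4 + I)
x(b(4), -3)*(7 + N(5)) = -2*(7 + (4 + 5)) = -2*(7 + 9) = -2*16 = -32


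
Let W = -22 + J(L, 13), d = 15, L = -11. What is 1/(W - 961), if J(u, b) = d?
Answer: -1/968 ≈ -0.0010331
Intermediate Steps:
J(u, b) = 15
W = -7 (W = -22 + 15 = -7)
1/(W - 961) = 1/(-7 - 961) = 1/(-968) = -1/968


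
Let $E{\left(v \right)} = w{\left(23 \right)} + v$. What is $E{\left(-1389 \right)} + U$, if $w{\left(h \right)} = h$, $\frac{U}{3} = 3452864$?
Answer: $10357226$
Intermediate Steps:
$U = 10358592$ ($U = 3 \cdot 3452864 = 10358592$)
$E{\left(v \right)} = 23 + v$
$E{\left(-1389 \right)} + U = \left(23 - 1389\right) + 10358592 = -1366 + 10358592 = 10357226$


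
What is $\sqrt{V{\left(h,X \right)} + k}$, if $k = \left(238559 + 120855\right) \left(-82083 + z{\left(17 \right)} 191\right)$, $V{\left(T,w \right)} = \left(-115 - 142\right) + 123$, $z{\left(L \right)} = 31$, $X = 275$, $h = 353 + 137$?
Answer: $i \sqrt{27373689202} \approx 1.6545 \cdot 10^{5} i$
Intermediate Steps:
$h = 490$
$V{\left(T,w \right)} = -134$ ($V{\left(T,w \right)} = -257 + 123 = -134$)
$k = -27373689068$ ($k = \left(238559 + 120855\right) \left(-82083 + 31 \cdot 191\right) = 359414 \left(-82083 + 5921\right) = 359414 \left(-76162\right) = -27373689068$)
$\sqrt{V{\left(h,X \right)} + k} = \sqrt{-134 - 27373689068} = \sqrt{-27373689202} = i \sqrt{27373689202}$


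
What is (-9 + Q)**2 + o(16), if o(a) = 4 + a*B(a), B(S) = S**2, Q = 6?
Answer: 4109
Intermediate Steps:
o(a) = 4 + a**3 (o(a) = 4 + a*a**2 = 4 + a**3)
(-9 + Q)**2 + o(16) = (-9 + 6)**2 + (4 + 16**3) = (-3)**2 + (4 + 4096) = 9 + 4100 = 4109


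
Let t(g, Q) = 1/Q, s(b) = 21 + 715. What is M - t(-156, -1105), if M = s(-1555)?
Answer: 813281/1105 ≈ 736.00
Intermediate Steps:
s(b) = 736
M = 736
M - t(-156, -1105) = 736 - 1/(-1105) = 736 - 1*(-1/1105) = 736 + 1/1105 = 813281/1105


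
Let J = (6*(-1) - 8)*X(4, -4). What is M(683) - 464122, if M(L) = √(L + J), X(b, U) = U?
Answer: -464122 + √739 ≈ -4.6410e+5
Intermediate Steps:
J = 56 (J = (6*(-1) - 8)*(-4) = (-6 - 8)*(-4) = -14*(-4) = 56)
M(L) = √(56 + L) (M(L) = √(L + 56) = √(56 + L))
M(683) - 464122 = √(56 + 683) - 464122 = √739 - 464122 = -464122 + √739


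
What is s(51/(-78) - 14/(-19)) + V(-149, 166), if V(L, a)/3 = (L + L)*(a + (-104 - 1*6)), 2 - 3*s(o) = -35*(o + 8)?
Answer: -74054105/1482 ≈ -49969.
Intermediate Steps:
s(o) = 94 + 35*o/3 (s(o) = ⅔ - (-35)*(o + 8)/3 = ⅔ - (-35)*(8 + o)/3 = ⅔ - (-280 - 35*o)/3 = ⅔ + (280/3 + 35*o/3) = 94 + 35*o/3)
V(L, a) = 6*L*(-110 + a) (V(L, a) = 3*((L + L)*(a + (-104 - 1*6))) = 3*((2*L)*(a + (-104 - 6))) = 3*((2*L)*(a - 110)) = 3*((2*L)*(-110 + a)) = 3*(2*L*(-110 + a)) = 6*L*(-110 + a))
s(51/(-78) - 14/(-19)) + V(-149, 166) = (94 + 35*(51/(-78) - 14/(-19))/3) + 6*(-149)*(-110 + 166) = (94 + 35*(51*(-1/78) - 14*(-1/19))/3) + 6*(-149)*56 = (94 + 35*(-17/26 + 14/19)/3) - 50064 = (94 + (35/3)*(41/494)) - 50064 = (94 + 1435/1482) - 50064 = 140743/1482 - 50064 = -74054105/1482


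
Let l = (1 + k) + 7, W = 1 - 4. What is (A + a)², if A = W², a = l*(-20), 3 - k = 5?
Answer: 12321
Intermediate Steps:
k = -2 (k = 3 - 1*5 = 3 - 5 = -2)
W = -3
l = 6 (l = (1 - 2) + 7 = -1 + 7 = 6)
a = -120 (a = 6*(-20) = -120)
A = 9 (A = (-3)² = 9)
(A + a)² = (9 - 120)² = (-111)² = 12321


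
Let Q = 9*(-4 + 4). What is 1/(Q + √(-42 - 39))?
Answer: -I/9 ≈ -0.11111*I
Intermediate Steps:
Q = 0 (Q = 9*0 = 0)
1/(Q + √(-42 - 39)) = 1/(0 + √(-42 - 39)) = 1/(0 + √(-81)) = 1/(0 + 9*I) = 1/(9*I) = 1*(-I/9) = -I/9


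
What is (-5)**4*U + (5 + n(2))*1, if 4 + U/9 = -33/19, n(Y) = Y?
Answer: -612992/19 ≈ -32263.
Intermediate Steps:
U = -981/19 (U = -36 + 9*(-33/19) = -36 - 297/19 = -981/19 ≈ -51.632)
(-5)**4*U + (5 + n(2))*1 = (-5)**4*(-981/19) + (5 + 2)*1 = 625*(-981/19) + 7*1 = -613125/19 + 7 = -612992/19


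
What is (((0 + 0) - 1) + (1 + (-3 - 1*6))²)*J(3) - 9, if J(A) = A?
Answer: 180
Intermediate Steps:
(((0 + 0) - 1) + (1 + (-3 - 1*6))²)*J(3) - 9 = (((0 + 0) - 1) + (1 + (-3 - 1*6))²)*3 - 9 = ((0 - 1) + (1 + (-3 - 6))²)*3 - 9 = (-1 + (1 - 9)²)*3 - 9 = (-1 + (-8)²)*3 - 9 = (-1 + 64)*3 - 9 = 63*3 - 9 = 189 - 9 = 180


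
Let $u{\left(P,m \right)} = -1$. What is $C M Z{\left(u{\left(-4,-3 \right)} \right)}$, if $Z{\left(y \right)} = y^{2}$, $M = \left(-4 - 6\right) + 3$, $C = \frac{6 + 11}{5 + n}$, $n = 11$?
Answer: $- \frac{119}{16} \approx -7.4375$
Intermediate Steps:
$C = \frac{17}{16}$ ($C = \frac{6 + 11}{5 + 11} = \frac{17}{16} \approx 1.0625$)
$M = -7$ ($M = -10 + 3 = -7$)
$C M Z{\left(u{\left(-4,-3 \right)} \right)} = \frac{17}{16} \left(-7\right) \left(-1\right)^{2} = \left(- \frac{119}{16}\right) 1 = - \frac{119}{16}$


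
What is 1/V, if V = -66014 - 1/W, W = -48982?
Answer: -48982/3233497747 ≈ -1.5148e-5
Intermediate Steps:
V = -3233497747/48982 (V = -66014 - 1/(-48982) = -66014 - 1*(-1/48982) = -66014 + 1/48982 = -3233497747/48982 ≈ -66014.)
1/V = 1/(-3233497747/48982) = -48982/3233497747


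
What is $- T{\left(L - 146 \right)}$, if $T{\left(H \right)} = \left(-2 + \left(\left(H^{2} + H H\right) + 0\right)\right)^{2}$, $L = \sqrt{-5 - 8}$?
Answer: $-1810667088 + 49761472 i \sqrt{13} \approx -1.8107 \cdot 10^{9} + 1.7942 \cdot 10^{8} i$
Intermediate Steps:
$L = i \sqrt{13}$ ($L = \sqrt{-13} = i \sqrt{13} \approx 3.6056 i$)
$T{\left(H \right)} = \left(-2 + 2 H^{2}\right)^{2}$ ($T{\left(H \right)} = \left(-2 + \left(\left(H^{2} + H^{2}\right) + 0\right)\right)^{2} = \left(-2 + \left(2 H^{2} + 0\right)\right)^{2} = \left(-2 + 2 H^{2}\right)^{2}$)
$- T{\left(L - 146 \right)} = - 4 \left(-1 + \left(i \sqrt{13} - 146\right)^{2}\right)^{2} = - 4 \left(-1 + \left(-146 + i \sqrt{13}\right)^{2}\right)^{2}$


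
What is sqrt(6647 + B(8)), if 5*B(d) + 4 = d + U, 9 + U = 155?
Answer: sqrt(6677) ≈ 81.713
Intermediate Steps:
U = 146 (U = -9 + 155 = 146)
B(d) = 142/5 + d/5 (B(d) = -4/5 + (d + 146)/5 = -4/5 + (146 + d)/5 = -4/5 + (146/5 + d/5) = 142/5 + d/5)
sqrt(6647 + B(8)) = sqrt(6647 + (142/5 + (1/5)*8)) = sqrt(6647 + (142/5 + 8/5)) = sqrt(6647 + 30) = sqrt(6677)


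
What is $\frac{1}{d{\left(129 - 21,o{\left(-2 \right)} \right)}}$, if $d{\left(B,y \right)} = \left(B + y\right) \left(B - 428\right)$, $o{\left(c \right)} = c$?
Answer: $- \frac{1}{33920} \approx -2.9481 \cdot 10^{-5}$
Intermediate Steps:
$d{\left(B,y \right)} = \left(-428 + B\right) \left(B + y\right)$ ($d{\left(B,y \right)} = \left(B + y\right) \left(-428 + B\right) = \left(-428 + B\right) \left(B + y\right)$)
$\frac{1}{d{\left(129 - 21,o{\left(-2 \right)} \right)}} = \frac{1}{\left(129 - 21\right)^{2} - 428 \left(129 - 21\right) - -856 + \left(129 - 21\right) \left(-2\right)} = \frac{1}{108^{2} - 46224 + 856 + 108 \left(-2\right)} = \frac{1}{11664 - 46224 + 856 - 216} = \frac{1}{-33920} = - \frac{1}{33920}$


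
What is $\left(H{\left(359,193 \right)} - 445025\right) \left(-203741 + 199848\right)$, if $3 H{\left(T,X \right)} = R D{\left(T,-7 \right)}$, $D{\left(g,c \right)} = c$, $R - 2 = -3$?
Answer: $\frac{5197419724}{3} \approx 1.7325 \cdot 10^{9}$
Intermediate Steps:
$R = -1$ ($R = 2 - 3 = -1$)
$H{\left(T,X \right)} = \frac{7}{3}$ ($H{\left(T,X \right)} = \frac{\left(-1\right) \left(-7\right)}{3} = \frac{1}{3} \cdot 7 = \frac{7}{3}$)
$\left(H{\left(359,193 \right)} - 445025\right) \left(-203741 + 199848\right) = \left(\frac{7}{3} - 445025\right) \left(-203741 + 199848\right) = \left(- \frac{1335068}{3}\right) \left(-3893\right) = \frac{5197419724}{3}$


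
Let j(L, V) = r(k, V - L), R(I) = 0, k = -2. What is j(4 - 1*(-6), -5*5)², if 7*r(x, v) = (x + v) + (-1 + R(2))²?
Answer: 1296/49 ≈ 26.449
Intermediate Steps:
r(x, v) = ⅐ + v/7 + x/7 (r(x, v) = ((x + v) + (-1 + 0)²)/7 = ((v + x) + (-1)²)/7 = ((v + x) + 1)/7 = (1 + v + x)/7 = ⅐ + v/7 + x/7)
j(L, V) = -⅐ - L/7 + V/7 (j(L, V) = ⅐ + (V - L)/7 + (⅐)*(-2) = ⅐ + (-L/7 + V/7) - 2/7 = -⅐ - L/7 + V/7)
j(4 - 1*(-6), -5*5)² = (-⅐ - (4 - 1*(-6))/7 + (-5*5)/7)² = (-⅐ - (4 + 6)/7 + (⅐)*(-25))² = (-⅐ - ⅐*10 - 25/7)² = (-⅐ - 10/7 - 25/7)² = (-36/7)² = 1296/49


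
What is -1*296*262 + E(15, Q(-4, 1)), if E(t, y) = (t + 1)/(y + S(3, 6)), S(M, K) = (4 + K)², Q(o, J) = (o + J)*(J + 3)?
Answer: -853070/11 ≈ -77552.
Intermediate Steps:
Q(o, J) = (3 + J)*(J + o) (Q(o, J) = (J + o)*(3 + J) = (3 + J)*(J + o))
E(t, y) = (1 + t)/(100 + y) (E(t, y) = (t + 1)/(y + (4 + 6)²) = (1 + t)/(y + 10²) = (1 + t)/(y + 100) = (1 + t)/(100 + y))
-1*296*262 + E(15, Q(-4, 1)) = -1*296*262 + (1 + 15)/(100 + (1² + 3*1 + 3*(-4) + 1*(-4))) = -296*262 + 16/(100 + (1 + 3 - 12 - 4)) = -77552 + 16/(100 - 12) = -77552 + 16/88 = -77552 + (1/88)*16 = -77552 + 2/11 = -853070/11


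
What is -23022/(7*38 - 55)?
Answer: -23022/211 ≈ -109.11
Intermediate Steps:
-23022/(7*38 - 55) = -23022/(266 - 55) = -23022/211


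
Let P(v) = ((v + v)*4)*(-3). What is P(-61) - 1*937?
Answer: 527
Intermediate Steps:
P(v) = -24*v (P(v) = ((2*v)*4)*(-3) = (8*v)*(-3) = -24*v)
P(-61) - 1*937 = -24*(-61) - 1*937 = 1464 - 937 = 527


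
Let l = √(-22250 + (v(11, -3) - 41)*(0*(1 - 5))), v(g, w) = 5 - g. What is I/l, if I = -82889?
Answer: 82889*I*√890/4450 ≈ 555.69*I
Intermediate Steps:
l = 5*I*√890 (l = √(-22250 + ((5 - 1*11) - 41)*(0*(1 - 5))) = √(-22250 + ((5 - 11) - 41)*(0*(-4))) = √(-22250 + (-6 - 41)*0) = √(-22250 - 47*0) = √(-22250 + 0) = √(-22250) = 5*I*√890 ≈ 149.16*I)
I/l = -82889*(-I*√890/4450) = -(-82889)*I*√890/4450 = 82889*I*√890/4450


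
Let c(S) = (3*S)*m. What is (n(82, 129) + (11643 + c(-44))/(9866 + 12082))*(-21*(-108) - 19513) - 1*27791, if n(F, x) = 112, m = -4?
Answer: -14403696961/7316 ≈ -1.9688e+6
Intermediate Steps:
c(S) = -12*S (c(S) = (3*S)*(-4) = -12*S)
(n(82, 129) + (11643 + c(-44))/(9866 + 12082))*(-21*(-108) - 19513) - 1*27791 = (112 + (11643 - 12*(-44))/(9866 + 12082))*(-21*(-108) - 19513) - 1*27791 = (112 + (11643 + 528)/21948)*(2268 - 19513) - 27791 = (112 + 12171*(1/21948))*(-17245) - 27791 = (112 + 4057/7316)*(-17245) - 27791 = (823449/7316)*(-17245) - 27791 = -14200378005/7316 - 27791 = -14403696961/7316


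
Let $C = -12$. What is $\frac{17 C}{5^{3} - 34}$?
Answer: $- \frac{204}{91} \approx -2.2418$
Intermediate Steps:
$\frac{17 C}{5^{3} - 34} = \frac{17 \left(-12\right)}{5^{3} - 34} = - \frac{204}{125 - 34} = - \frac{204}{91}$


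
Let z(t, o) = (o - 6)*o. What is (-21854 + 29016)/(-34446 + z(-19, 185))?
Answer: -7162/1331 ≈ -5.3809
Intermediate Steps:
z(t, o) = o*(-6 + o) (z(t, o) = (-6 + o)*o = o*(-6 + o))
(-21854 + 29016)/(-34446 + z(-19, 185)) = (-21854 + 29016)/(-34446 + 185*(-6 + 185)) = 7162/(-34446 + 185*179) = 7162/(-34446 + 33115) = 7162/(-1331) = 7162*(-1/1331) = -7162/1331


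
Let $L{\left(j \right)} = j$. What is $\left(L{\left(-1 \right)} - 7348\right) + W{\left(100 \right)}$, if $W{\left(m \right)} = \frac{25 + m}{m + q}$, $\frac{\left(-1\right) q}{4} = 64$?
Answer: $- \frac{1146569}{156} \approx -7349.8$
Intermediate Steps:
$q = -256$ ($q = \left(-4\right) 64 = -256$)
$W{\left(m \right)} = \frac{25 + m}{-256 + m}$ ($W{\left(m \right)} = \frac{25 + m}{m - 256} = \frac{25 + m}{-256 + m}$)
$\left(L{\left(-1 \right)} - 7348\right) + W{\left(100 \right)} = \left(-1 - 7348\right) + \frac{25 + 100}{-256 + 100} = -7349 + \frac{1}{-156} \cdot 125 = -7349 - \frac{125}{156} = - \frac{1146569}{156}$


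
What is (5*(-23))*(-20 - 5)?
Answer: 2875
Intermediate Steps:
(5*(-23))*(-20 - 5) = -115*(-25) = 2875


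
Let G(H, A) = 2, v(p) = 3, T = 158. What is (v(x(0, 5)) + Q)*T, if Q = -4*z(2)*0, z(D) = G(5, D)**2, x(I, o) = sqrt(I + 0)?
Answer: 474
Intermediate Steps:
x(I, o) = sqrt(I)
z(D) = 4 (z(D) = 2**2 = 4)
Q = 0 (Q = -4*4*0 = -16*0 = 0)
(v(x(0, 5)) + Q)*T = (3 + 0)*158 = 3*158 = 474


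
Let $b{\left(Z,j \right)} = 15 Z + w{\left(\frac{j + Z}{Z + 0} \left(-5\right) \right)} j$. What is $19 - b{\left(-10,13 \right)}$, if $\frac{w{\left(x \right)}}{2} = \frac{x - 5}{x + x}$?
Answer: $\frac{598}{3} \approx 199.33$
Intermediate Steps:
$w{\left(x \right)} = \frac{-5 + x}{x}$ ($w{\left(x \right)} = 2 \frac{x - 5}{x + x} = 2 \frac{-5 + x}{2 x} = \frac{-5 + x}{x}$)
$b{\left(Z,j \right)} = 15 Z - \frac{Z j \left(-5 - \frac{5 \left(Z + j\right)}{Z}\right)}{5 \left(Z + j\right)}$ ($b{\left(Z,j \right)} = 15 Z + \frac{-5 + \frac{j + Z}{Z + 0} \left(-5\right)}{\frac{j + Z}{Z + 0} \left(-5\right)} j = 15 Z + \frac{-5 + \frac{Z + j}{Z} \left(-5\right)}{\frac{Z + j}{Z} \left(-5\right)} j = 15 Z + \frac{-5 - \frac{5 \left(Z + j\right)}{Z}}{\left(-5\right) \frac{1}{Z} \left(Z + j\right)} j = 15 Z + - \frac{Z}{5 \left(Z + j\right)} \left(-5 - \frac{5 \left(Z + j\right)}{Z}\right) j = 15 Z + - \frac{Z \left(-5 - \frac{5 \left(Z + j\right)}{Z}\right)}{5 \left(Z + j\right)} j = 15 Z - \frac{Z j \left(-5 - \frac{5 \left(Z + j\right)}{Z}\right)}{5 \left(Z + j\right)}$)
$19 - b{\left(-10,13 \right)} = 19 - \frac{13 \left(13 + 2 \left(-10\right)\right) + 15 \left(-10\right) \left(-10 + 13\right)}{-10 + 13} = 19 - \frac{13 \left(13 - 20\right) + 15 \left(-10\right) 3}{3} = 19 - \frac{13 \left(-7\right) - 450}{3} = 19 - \frac{-91 - 450}{3} = 19 - \frac{1}{3} \left(-541\right) = 19 - - \frac{541}{3} = 19 + \frac{541}{3} = \frac{598}{3}$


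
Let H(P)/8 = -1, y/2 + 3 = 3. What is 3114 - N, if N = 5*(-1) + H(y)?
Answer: 3127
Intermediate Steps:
y = 0 (y = -6 + 2*3 = -6 + 6 = 0)
H(P) = -8 (H(P) = 8*(-1) = -8)
N = -13 (N = 5*(-1) - 8 = -5 - 8 = -13)
3114 - N = 3114 - 1*(-13) = 3114 + 13 = 3127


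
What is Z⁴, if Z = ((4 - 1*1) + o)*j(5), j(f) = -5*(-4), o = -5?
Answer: 2560000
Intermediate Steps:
j(f) = 20
Z = -40 (Z = ((4 - 1*1) - 5)*20 = ((4 - 1) - 5)*20 = (3 - 5)*20 = -2*20 = -40)
Z⁴ = (-40)⁴ = 2560000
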